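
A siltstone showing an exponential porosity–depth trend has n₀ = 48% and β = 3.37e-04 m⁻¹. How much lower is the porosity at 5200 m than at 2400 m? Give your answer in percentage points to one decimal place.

13.1 percentage points

Working in km (1 km = 1000 m; β in km⁻¹ = β in m⁻¹ × 1000):
n(2.4) = 0.48·e^(−0.337×2.4) = 0.2138
n(5.2) = 0.48·e^(−0.337×5.2) = 0.0832
Δn = 0.2138 − 0.0832 = 0.1306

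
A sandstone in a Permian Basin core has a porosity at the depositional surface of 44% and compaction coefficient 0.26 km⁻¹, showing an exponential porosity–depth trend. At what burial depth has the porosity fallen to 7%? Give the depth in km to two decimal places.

7.07 km

Invert Athy's law: d = ln(n₀/n) / c
d = ln(0.44/0.07) / 0.26 = ln(6.286) / 0.26 = 1.8383 / 0.26 = 7.070 km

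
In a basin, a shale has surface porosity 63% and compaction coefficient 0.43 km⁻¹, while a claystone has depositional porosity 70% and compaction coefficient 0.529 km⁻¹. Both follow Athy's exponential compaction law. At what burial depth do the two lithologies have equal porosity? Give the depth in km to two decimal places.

1.06 km

Set φ₀ₐ e^(−kₐd) = φ₀ᵦ e^(−kᵦd) ⇒ ln(φ₀ₐ/φ₀ᵦ) = (kₐ − kᵦ)·d
d = ln(0.63/0.7) / (0.43 − 0.529) = -0.1054 / -0.099 = 1.064 km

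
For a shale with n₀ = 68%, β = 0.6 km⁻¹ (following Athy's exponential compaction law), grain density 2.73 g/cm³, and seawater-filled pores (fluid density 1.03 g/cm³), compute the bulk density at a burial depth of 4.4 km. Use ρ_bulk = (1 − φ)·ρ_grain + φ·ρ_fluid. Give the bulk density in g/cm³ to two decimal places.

Porosity at depth: n = 0.68·exp(−0.6×4.4) = 0.68×0.0714 = 0.0485
Bulk density: ρ_b = (1−n)ρ_g + n·ρ_f = 0.9515×2.73 + 0.0485×1.03
       = 2.598 + 0.050 = 2.648 g/cm³

2.65 g/cm³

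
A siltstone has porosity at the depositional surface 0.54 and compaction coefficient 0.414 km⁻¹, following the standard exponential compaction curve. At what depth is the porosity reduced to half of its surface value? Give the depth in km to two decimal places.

1.67 km

φ/φ₀ = 1/2 ⇒ exp(−k·z) = 1/2 ⇒ z = ln(2) / k
z = 0.6931 / 0.414 = 1.674 km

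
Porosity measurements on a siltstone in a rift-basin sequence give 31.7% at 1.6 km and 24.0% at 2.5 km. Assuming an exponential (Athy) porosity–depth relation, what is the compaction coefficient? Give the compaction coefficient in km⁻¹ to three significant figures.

Athy: n(d) = n₀ e^(−kd) ⇒ n₁/n₂ = e^{k(d₂−d₁)} ⇒ k = ln(n₁/n₂)/(d₂−d₁)
k = ln(0.317/0.24) / (2.5 − 1.6) = ln(1.321) / 0.9 = 0.2783 / 0.9 = 0.3092 km⁻¹

0.309 km⁻¹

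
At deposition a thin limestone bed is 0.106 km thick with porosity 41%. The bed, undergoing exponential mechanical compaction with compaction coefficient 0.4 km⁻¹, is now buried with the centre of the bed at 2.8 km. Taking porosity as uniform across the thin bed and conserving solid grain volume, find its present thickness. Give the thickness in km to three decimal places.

0.072 km

Porosity at 2.8 km: φ = 0.41·exp(−0.4×2.8) = 0.1338
Solid-volume conservation: h(1−φ) = h₀(1−φ₀) ⇒ h = h₀·(1−φ₀)/(1−φ)
h = 0.106 × (1 − 0.41)/(1 − 0.1338) = 0.106 × 0.6811 = 0.0722 km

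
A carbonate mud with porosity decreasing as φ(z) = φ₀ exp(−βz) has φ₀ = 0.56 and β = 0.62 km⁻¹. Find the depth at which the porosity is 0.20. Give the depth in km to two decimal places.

1.66 km

Invert Athy's law: z = ln(φ₀/φ) / β
z = ln(0.56/0.2) / 0.62 = ln(2.8) / 0.62 = 1.0296 / 0.62 = 1.661 km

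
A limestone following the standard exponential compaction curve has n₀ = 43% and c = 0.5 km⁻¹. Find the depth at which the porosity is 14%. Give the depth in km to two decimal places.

2.24 km

Invert Athy's law: d = ln(n₀/n) / c
d = ln(0.43/0.14) / 0.5 = ln(3.071) / 0.5 = 1.1221 / 0.5 = 2.244 km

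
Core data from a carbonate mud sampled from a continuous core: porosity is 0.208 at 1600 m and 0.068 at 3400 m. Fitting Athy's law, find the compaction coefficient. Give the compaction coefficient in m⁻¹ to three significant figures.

Working in km (1 km = 1000 m; c in km⁻¹ = c in m⁻¹ × 1000):
Athy: n(Z) = n₀ e^(−cZ) ⇒ n₁/n₂ = e^{c(Z₂−Z₁)} ⇒ c = ln(n₁/n₂)/(Z₂−Z₁)
c = ln(0.208/0.068) / (3.4 − 1.6) = ln(3.059) / 1.8 = 1.1180 / 1.8 = 0.6211 km⁻¹

0.000621 m⁻¹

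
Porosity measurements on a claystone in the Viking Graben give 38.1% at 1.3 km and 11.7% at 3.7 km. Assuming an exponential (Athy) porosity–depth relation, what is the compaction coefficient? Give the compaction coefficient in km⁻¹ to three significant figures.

0.492 km⁻¹

Athy: n(d) = n₀ e^(−βd) ⇒ n₁/n₂ = e^{β(d₂−d₁)} ⇒ β = ln(n₁/n₂)/(d₂−d₁)
β = ln(0.381/0.117) / (3.7 − 1.3) = ln(3.256) / 2.4 = 1.1806 / 2.4 = 0.4919 km⁻¹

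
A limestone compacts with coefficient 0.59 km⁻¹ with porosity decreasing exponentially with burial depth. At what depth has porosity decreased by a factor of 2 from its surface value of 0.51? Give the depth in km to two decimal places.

1.17 km

n/n₀ = 1/2 ⇒ exp(−k·Z) = 1/2 ⇒ Z = ln(2) / k
Z = 0.6931 / 0.59 = 1.175 km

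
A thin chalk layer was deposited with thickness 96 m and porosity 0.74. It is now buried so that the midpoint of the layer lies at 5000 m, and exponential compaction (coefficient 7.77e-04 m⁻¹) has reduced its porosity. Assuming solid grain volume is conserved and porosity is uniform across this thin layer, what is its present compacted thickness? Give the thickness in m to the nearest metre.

25 m

Working in km (1 km = 1000 m; β in km⁻¹ = β in m⁻¹ × 1000):
Porosity at 5 km: n = 0.74·exp(−0.777×5) = 0.0152
Solid-volume conservation: h(1−n) = h₀(1−n₀) ⇒ h = h₀·(1−n₀)/(1−n)
h = 0.096 × (1 − 0.74)/(1 − 0.0152) = 0.096 × 0.2640 = 0.0253 km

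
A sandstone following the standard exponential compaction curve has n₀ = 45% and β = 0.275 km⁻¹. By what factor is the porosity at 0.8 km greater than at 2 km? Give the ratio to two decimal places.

1.39

n(Z₁)/n(Z₂) = e^(−β·Z₁)/e^(−β·Z₂) = e^{β(Z₂−Z₁)}
= exp(0.275 × 1.2) = exp(0.33) = 1.3910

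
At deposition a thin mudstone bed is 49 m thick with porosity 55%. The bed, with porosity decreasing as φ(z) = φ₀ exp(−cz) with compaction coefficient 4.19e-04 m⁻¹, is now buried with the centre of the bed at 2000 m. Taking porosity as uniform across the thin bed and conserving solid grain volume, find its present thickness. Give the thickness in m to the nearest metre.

29 m

Working in km (1 km = 1000 m; c in km⁻¹ = c in m⁻¹ × 1000):
Porosity at 2 km: φ = 0.55·exp(−0.419×2) = 0.2379
Solid-volume conservation: h(1−φ) = h₀(1−φ₀) ⇒ h = h₀·(1−φ₀)/(1−φ)
h = 0.049 × (1 − 0.55)/(1 − 0.2379) = 0.049 × 0.5905 = 0.0289 km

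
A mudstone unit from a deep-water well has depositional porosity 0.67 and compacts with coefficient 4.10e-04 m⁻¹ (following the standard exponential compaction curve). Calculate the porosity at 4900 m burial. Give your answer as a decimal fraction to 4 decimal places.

0.0899

Working in km (1 km = 1000 m; k in km⁻¹ = k in m⁻¹ × 1000):
n = n₀·exp(−k·z) = 0.67 × exp(−0.41 × 4.9) = 0.67 × exp(−2.009)
  = 0.67 × 0.1341 = 0.0899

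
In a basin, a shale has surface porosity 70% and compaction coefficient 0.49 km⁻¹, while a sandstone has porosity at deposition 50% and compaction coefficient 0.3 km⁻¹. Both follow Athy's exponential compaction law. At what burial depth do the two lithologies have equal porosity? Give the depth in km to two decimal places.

1.77 km

Set phi₀ₐ e^(−kₐz) = phi₀ᵦ e^(−kᵦz) ⇒ ln(phi₀ₐ/phi₀ᵦ) = (kₐ − kᵦ)·z
z = ln(0.7/0.5) / (0.49 − 0.3) = 0.3365 / 0.19 = 1.771 km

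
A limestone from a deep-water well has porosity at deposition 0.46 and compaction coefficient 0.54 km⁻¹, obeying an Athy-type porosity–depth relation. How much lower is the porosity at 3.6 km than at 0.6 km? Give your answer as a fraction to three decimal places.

phi(0.6) = 0.46·e^(−0.54×0.6) = 0.3327
phi(3.6) = 0.46·e^(−0.54×3.6) = 0.0658
Δphi = 0.3327 − 0.0658 = 0.2669

0.267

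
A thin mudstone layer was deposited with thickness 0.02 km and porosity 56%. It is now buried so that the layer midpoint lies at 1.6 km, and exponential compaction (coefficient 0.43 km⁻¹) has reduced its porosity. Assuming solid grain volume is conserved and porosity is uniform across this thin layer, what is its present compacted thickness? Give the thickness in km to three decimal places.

Porosity at 1.6 km: phi = 0.56·exp(−0.43×1.6) = 0.2814
Solid-volume conservation: h(1−phi) = h₀(1−phi₀) ⇒ h = h₀·(1−phi₀)/(1−phi)
h = 0.02 × (1 − 0.56)/(1 − 0.2814) = 0.02 × 0.6123 = 0.0122 km

0.012 km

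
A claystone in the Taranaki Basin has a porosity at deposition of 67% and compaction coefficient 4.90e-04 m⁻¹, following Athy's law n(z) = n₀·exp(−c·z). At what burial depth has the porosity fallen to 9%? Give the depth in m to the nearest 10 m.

4100 m

Working in km (1 km = 1000 m; c in km⁻¹ = c in m⁻¹ × 1000):
Invert Athy's law: z = ln(n₀/n) / c
z = ln(0.67/0.09) / 0.49 = ln(7.444) / 0.49 = 2.0075 / 0.49 = 4.097 km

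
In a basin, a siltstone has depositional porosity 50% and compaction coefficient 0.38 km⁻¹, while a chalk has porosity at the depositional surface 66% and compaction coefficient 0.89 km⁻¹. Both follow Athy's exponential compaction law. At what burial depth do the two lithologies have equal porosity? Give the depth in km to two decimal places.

0.54 km

Set φ₀ₐ e^(−βₐd) = φ₀ᵦ e^(−βᵦd) ⇒ ln(φ₀ₐ/φ₀ᵦ) = (βₐ − βᵦ)·d
d = ln(0.5/0.66) / (0.38 − 0.89) = -0.2776 / -0.51 = 0.544 km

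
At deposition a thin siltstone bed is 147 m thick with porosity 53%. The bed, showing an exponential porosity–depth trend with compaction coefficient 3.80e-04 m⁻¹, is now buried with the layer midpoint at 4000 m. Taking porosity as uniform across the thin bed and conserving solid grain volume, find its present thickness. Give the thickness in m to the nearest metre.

Working in km (1 km = 1000 m; k in km⁻¹ = k in m⁻¹ × 1000):
Porosity at 4 km: φ = 0.53·exp(−0.38×4) = 0.1159
Solid-volume conservation: h(1−φ) = h₀(1−φ₀) ⇒ h = h₀·(1−φ₀)/(1−φ)
h = 0.147 × (1 − 0.53)/(1 − 0.1159) = 0.147 × 0.5316 = 0.0781 km

78 m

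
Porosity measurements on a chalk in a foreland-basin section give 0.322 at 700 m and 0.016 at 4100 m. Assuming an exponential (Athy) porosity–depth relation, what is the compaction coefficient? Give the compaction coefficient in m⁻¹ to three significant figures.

0.000883 m⁻¹

Working in km (1 km = 1000 m; c in km⁻¹ = c in m⁻¹ × 1000):
Athy: φ(Z) = φ₀ e^(−cZ) ⇒ φ₁/φ₂ = e^{c(Z₂−Z₁)} ⇒ c = ln(φ₁/φ₂)/(Z₂−Z₁)
c = ln(0.322/0.016) / (4.1 − 0.7) = ln(20.12) / 3.4 = 3.0020 / 3.4 = 0.8829 km⁻¹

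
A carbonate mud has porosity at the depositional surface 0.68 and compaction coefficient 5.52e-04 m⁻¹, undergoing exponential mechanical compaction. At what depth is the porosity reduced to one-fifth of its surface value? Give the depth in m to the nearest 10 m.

Working in km (1 km = 1000 m; c in km⁻¹ = c in m⁻¹ × 1000):
φ/φ₀ = 1/5 ⇒ exp(−c·Z) = 1/5 ⇒ Z = ln(5) / c
Z = 1.6094 / 0.552 = 2.916 km

2920 m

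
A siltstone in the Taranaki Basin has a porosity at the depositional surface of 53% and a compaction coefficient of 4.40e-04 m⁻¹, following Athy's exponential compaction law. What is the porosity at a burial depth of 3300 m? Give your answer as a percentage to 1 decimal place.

12.4%

Working in km (1 km = 1000 m; β in km⁻¹ = β in m⁻¹ × 1000):
phi = phi₀·exp(−β·z) = 0.53 × exp(−0.44 × 3.3) = 0.53 × exp(−1.452)
  = 0.53 × 0.2341 = 0.1241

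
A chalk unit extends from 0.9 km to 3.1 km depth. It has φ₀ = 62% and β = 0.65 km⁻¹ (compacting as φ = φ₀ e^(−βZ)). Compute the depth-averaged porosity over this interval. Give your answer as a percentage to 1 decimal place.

⟨φ⟩ = (1/(Z₂−Z₁)) ∫ φ₀ e^(−βZ) dZ = φ₀·(e^(−β·Z₁) − e^(−β·Z₂)) / (β·(Z₂−Z₁))
e^(−0.65×0.9) = 0.5571; e^(−0.65×3.1) = 0.1333
⟨φ⟩ = 0.62 × (0.5571 − 0.1333) / (0.65 × 2.2) = 0.62 × 0.2964 = 0.1837

18.4%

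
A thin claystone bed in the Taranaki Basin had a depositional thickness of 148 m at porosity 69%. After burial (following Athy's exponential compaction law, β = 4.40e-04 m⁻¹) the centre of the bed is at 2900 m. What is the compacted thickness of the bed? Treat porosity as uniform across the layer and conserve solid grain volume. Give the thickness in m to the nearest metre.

Working in km (1 km = 1000 m; β in km⁻¹ = β in m⁻¹ × 1000):
Porosity at 2.9 km: n = 0.69·exp(−0.44×2.9) = 0.1926
Solid-volume conservation: h(1−n) = h₀(1−n₀) ⇒ h = h₀·(1−n₀)/(1−n)
h = 0.148 × (1 − 0.69)/(1 − 0.1926) = 0.148 × 0.3840 = 0.0568 km

57 m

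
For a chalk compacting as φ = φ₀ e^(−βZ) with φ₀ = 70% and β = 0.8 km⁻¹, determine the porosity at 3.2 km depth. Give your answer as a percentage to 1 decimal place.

φ = φ₀·exp(−β·Z) = 0.7 × exp(−0.8 × 3.2) = 0.7 × exp(−2.56)
  = 0.7 × 0.0773 = 0.0541

5.4%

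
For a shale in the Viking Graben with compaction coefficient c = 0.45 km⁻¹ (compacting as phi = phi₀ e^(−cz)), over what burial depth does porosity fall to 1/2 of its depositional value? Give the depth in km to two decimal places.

phi/phi₀ = 1/2 ⇒ exp(−c·z) = 1/2 ⇒ z = ln(2) / c
z = 0.6931 / 0.45 = 1.540 km

1.54 km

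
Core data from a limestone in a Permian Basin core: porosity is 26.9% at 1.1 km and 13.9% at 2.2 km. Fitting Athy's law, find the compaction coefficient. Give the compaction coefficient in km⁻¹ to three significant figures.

0.600 km⁻¹

Athy: phi(z) = phi₀ e^(−kz) ⇒ phi₁/phi₂ = e^{k(z₂−z₁)} ⇒ k = ln(phi₁/phi₂)/(z₂−z₁)
k = ln(0.269/0.139) / (2.2 − 1.1) = ln(1.935) / 1.1 = 0.6602 / 1.1 = 0.6002 km⁻¹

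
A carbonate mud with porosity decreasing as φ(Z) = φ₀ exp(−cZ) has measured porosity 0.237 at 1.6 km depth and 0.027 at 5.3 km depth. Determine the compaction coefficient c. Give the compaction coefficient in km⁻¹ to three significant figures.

0.587 km⁻¹

Athy: φ(Z) = φ₀ e^(−cZ) ⇒ φ₁/φ₂ = e^{c(Z₂−Z₁)} ⇒ c = ln(φ₁/φ₂)/(Z₂−Z₁)
c = ln(0.237/0.027) / (5.3 − 1.6) = ln(8.778) / 3.7 = 2.1722 / 3.7 = 0.5871 km⁻¹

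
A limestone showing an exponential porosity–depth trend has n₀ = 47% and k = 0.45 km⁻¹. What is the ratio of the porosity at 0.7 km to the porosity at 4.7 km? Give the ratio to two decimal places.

n(Z₁)/n(Z₂) = e^(−k·Z₁)/e^(−k·Z₂) = e^{k(Z₂−Z₁)}
= exp(0.45 × 4) = exp(1.8) = 6.0496

6.05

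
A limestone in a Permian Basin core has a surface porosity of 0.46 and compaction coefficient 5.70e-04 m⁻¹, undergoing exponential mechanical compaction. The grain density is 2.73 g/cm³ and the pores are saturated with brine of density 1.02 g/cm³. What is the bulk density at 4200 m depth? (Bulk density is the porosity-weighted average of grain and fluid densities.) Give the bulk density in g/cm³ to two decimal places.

Working in km (1 km = 1000 m; c in km⁻¹ = c in m⁻¹ × 1000):
Porosity at depth: phi = 0.46·exp(−0.57×4.2) = 0.46×0.0913 = 0.0420
Bulk density: ρ_b = (1−phi)ρ_g + phi·ρ_f = 0.9580×2.73 + 0.0420×1.02
       = 2.615 + 0.043 = 2.658 g/cm³

2.66 g/cm³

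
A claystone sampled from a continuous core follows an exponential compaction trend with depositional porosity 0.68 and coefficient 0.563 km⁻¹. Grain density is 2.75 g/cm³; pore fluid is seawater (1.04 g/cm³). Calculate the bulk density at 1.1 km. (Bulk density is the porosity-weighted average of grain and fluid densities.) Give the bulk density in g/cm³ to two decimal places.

Porosity at depth: phi = 0.68·exp(−0.563×1.1) = 0.68×0.5383 = 0.3661
Bulk density: ρ_b = (1−phi)ρ_g + phi·ρ_f = 0.6339×2.75 + 0.3661×1.04
       = 1.743 + 0.381 = 2.124 g/cm³

2.12 g/cm³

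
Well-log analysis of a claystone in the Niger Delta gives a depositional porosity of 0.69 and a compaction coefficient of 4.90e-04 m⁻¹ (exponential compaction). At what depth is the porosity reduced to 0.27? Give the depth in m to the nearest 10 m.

Working in km (1 km = 1000 m; c in km⁻¹ = c in m⁻¹ × 1000):
Invert Athy's law: Z = ln(phi₀/phi) / c
Z = ln(0.69/0.27) / 0.49 = ln(2.556) / 0.49 = 0.9383 / 0.49 = 1.915 km

1910 m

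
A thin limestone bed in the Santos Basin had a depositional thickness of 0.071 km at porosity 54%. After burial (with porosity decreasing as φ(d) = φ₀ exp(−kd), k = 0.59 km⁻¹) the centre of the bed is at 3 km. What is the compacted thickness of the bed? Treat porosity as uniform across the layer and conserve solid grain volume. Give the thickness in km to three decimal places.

Porosity at 3 km: φ = 0.54·exp(−0.59×3) = 0.0920
Solid-volume conservation: h(1−φ) = h₀(1−φ₀) ⇒ h = h₀·(1−φ₀)/(1−φ)
h = 0.071 × (1 − 0.54)/(1 − 0.0920) = 0.071 × 0.5066 = 0.0360 km

0.036 km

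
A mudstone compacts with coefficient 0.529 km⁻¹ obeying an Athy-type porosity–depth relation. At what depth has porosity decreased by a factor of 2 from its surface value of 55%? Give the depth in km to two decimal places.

phi/phi₀ = 1/2 ⇒ exp(−β·Z) = 1/2 ⇒ Z = ln(2) / β
Z = 0.6931 / 0.529 = 1.310 km

1.31 km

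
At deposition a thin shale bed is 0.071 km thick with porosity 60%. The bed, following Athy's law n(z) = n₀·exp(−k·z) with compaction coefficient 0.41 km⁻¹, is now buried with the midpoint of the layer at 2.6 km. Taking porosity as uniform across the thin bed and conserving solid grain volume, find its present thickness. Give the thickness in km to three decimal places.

Porosity at 2.6 km: n = 0.6·exp(−0.41×2.6) = 0.2066
Solid-volume conservation: h(1−n) = h₀(1−n₀) ⇒ h = h₀·(1−n₀)/(1−n)
h = 0.071 × (1 − 0.6)/(1 − 0.2066) = 0.071 × 0.5042 = 0.0358 km

0.036 km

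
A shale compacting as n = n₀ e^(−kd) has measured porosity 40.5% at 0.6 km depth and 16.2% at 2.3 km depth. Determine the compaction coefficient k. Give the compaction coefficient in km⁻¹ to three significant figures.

Athy: n(d) = n₀ e^(−kd) ⇒ n₁/n₂ = e^{k(d₂−d₁)} ⇒ k = ln(n₁/n₂)/(d₂−d₁)
k = ln(0.405/0.162) / (2.3 − 0.6) = ln(2.5) / 1.7 = 0.9163 / 1.7 = 0.539 km⁻¹

0.539 km⁻¹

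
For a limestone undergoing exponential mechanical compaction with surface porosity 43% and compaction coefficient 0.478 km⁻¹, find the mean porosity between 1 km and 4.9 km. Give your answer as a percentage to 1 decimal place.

12.1%

⟨phi⟩ = (1/(z₂−z₁)) ∫ phi₀ e^(−cz) dz = phi₀·(e^(−c·z₁) − e^(−c·z₂)) / (c·(z₂−z₁))
e^(−0.478×1) = 0.6200; e^(−0.478×4.9) = 0.0961
⟨phi⟩ = 0.43 × (0.6200 − 0.0961) / (0.478 × 3.9) = 0.43 × 0.2810 = 0.1208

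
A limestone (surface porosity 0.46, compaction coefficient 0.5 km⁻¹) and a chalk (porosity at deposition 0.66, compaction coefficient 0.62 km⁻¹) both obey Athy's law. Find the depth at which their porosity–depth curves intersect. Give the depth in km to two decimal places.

Set φ₀ₐ e^(−βₐd) = φ₀ᵦ e^(−βᵦd) ⇒ ln(φ₀ₐ/φ₀ᵦ) = (βₐ − βᵦ)·d
d = ln(0.46/0.66) / (0.5 − 0.62) = -0.3610 / -0.12 = 3.008 km

3.01 km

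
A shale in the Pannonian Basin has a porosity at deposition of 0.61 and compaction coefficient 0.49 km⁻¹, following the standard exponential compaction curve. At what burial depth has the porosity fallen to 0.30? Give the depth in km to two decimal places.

Invert Athy's law: Z = ln(n₀/n) / k
Z = ln(0.61/0.3) / 0.49 = ln(2.033) / 0.49 = 0.7097 / 0.49 = 1.448 km

1.45 km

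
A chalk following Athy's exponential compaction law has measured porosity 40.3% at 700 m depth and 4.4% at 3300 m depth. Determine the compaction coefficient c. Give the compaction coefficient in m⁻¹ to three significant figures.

0.000852 m⁻¹

Working in km (1 km = 1000 m; c in km⁻¹ = c in m⁻¹ × 1000):
Athy: φ(d) = φ₀ e^(−cd) ⇒ φ₁/φ₂ = e^{c(d₂−d₁)} ⇒ c = ln(φ₁/φ₂)/(d₂−d₁)
c = ln(0.403/0.044) / (3.3 − 0.7) = ln(9.159) / 2.6 = 2.2147 / 2.6 = 0.8518 km⁻¹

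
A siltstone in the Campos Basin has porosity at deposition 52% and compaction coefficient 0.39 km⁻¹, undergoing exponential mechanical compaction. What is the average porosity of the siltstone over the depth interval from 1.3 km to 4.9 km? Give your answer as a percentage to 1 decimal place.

16.8%

⟨n⟩ = (1/(z₂−z₁)) ∫ n₀ e^(−kz) dz = n₀·(e^(−k·z₁) − e^(−k·z₂)) / (k·(z₂−z₁))
e^(−0.39×1.3) = 0.6023; e^(−0.39×4.9) = 0.1479
⟨n⟩ = 0.52 × (0.6023 − 0.1479) / (0.39 × 3.6) = 0.52 × 0.3236 = 0.1683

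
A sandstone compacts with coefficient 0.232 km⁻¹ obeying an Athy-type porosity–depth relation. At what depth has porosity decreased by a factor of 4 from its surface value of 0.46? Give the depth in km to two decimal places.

φ/φ₀ = 1/4 ⇒ exp(−c·Z) = 1/4 ⇒ Z = ln(4) / c
Z = 1.3863 / 0.232 = 5.975 km

5.98 km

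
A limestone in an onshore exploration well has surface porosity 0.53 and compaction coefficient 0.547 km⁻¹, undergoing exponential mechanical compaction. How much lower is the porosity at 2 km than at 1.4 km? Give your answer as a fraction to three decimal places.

0.069

n(1.4) = 0.53·e^(−0.547×1.4) = 0.2464
n(2) = 0.53·e^(−0.547×2) = 0.1775
Δn = 0.2464 − 0.1775 = 0.0689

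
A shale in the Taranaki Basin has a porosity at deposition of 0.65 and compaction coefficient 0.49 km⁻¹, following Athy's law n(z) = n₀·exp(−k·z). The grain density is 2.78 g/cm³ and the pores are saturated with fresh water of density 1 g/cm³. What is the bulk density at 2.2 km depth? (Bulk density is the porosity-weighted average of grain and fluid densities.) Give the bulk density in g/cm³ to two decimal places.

2.39 g/cm³

Porosity at depth: n = 0.65·exp(−0.49×2.2) = 0.65×0.3403 = 0.2212
Bulk density: ρ_b = (1−n)ρ_g + n·ρ_f = 0.7788×2.78 + 0.2212×1
       = 2.165 + 0.221 = 2.386 g/cm³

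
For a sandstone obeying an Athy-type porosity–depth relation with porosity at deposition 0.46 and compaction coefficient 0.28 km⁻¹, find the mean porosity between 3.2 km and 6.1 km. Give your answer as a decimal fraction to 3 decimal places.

0.129

⟨φ⟩ = (1/(z₂−z₁)) ∫ φ₀ e^(−cz) dz = φ₀·(e^(−c·z₁) − e^(−c·z₂)) / (c·(z₂−z₁))
e^(−0.28×3.2) = 0.4082; e^(−0.28×6.1) = 0.1812
⟨φ⟩ = 0.46 × (0.4082 − 0.1812) / (0.28 × 2.9) = 0.46 × 0.2795 = 0.1286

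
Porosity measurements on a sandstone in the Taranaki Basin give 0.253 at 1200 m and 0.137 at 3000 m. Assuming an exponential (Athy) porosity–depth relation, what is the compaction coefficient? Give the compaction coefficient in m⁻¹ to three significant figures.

Working in km (1 km = 1000 m; c in km⁻¹ = c in m⁻¹ × 1000):
Athy: φ(Z) = φ₀ e^(−cZ) ⇒ φ₁/φ₂ = e^{c(Z₂−Z₁)} ⇒ c = ln(φ₁/φ₂)/(Z₂−Z₁)
c = ln(0.253/0.137) / (3 − 1.2) = ln(1.847) / 1.8 = 0.6134 / 1.8 = 0.3408 km⁻¹

0.000341 m⁻¹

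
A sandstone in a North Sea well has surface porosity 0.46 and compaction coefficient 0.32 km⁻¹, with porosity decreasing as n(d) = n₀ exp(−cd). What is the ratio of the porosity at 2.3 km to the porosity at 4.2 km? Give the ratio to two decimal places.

1.84

n(d₁)/n(d₂) = e^(−c·d₁)/e^(−c·d₂) = e^{c(d₂−d₁)}
= exp(0.32 × 1.9) = exp(0.608) = 1.8368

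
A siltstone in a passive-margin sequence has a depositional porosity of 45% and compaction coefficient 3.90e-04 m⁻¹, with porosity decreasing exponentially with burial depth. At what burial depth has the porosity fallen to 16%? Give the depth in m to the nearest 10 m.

Working in km (1 km = 1000 m; k in km⁻¹ = k in m⁻¹ × 1000):
Invert Athy's law: Z = ln(φ₀/φ) / k
Z = ln(0.45/0.16) / 0.39 = ln(2.812) / 0.39 = 1.0341 / 0.39 = 2.651 km

2650 m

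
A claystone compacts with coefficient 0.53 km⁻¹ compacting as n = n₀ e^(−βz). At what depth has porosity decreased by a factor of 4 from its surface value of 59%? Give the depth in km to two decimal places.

n/n₀ = 1/4 ⇒ exp(−β·z) = 1/4 ⇒ z = ln(4) / β
z = 1.3863 / 0.53 = 2.616 km

2.62 km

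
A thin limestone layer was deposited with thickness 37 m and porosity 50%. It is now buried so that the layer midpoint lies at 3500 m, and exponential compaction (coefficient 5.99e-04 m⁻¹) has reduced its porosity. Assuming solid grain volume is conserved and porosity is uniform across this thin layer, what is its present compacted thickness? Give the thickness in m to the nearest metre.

Working in km (1 km = 1000 m; k in km⁻¹ = k in m⁻¹ × 1000):
Porosity at 3.5 km: n = 0.5·exp(−0.599×3.5) = 0.0614
Solid-volume conservation: h(1−n) = h₀(1−n₀) ⇒ h = h₀·(1−n₀)/(1−n)
h = 0.037 × (1 − 0.5)/(1 − 0.0614) = 0.037 × 0.5327 = 0.0197 km

20 m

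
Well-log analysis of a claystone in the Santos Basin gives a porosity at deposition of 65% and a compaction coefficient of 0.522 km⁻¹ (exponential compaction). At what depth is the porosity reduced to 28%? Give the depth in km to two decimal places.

1.61 km

Invert Athy's law: z = ln(φ₀/φ) / c
z = ln(0.65/0.28) / 0.522 = ln(2.321) / 0.522 = 0.8422 / 0.522 = 1.613 km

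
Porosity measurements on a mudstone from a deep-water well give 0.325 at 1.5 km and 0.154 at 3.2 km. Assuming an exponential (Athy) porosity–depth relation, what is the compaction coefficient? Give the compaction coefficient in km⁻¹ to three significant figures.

Athy: phi(z) = phi₀ e^(−βz) ⇒ phi₁/phi₂ = e^{β(z₂−z₁)} ⇒ β = ln(phi₁/phi₂)/(z₂−z₁)
β = ln(0.325/0.154) / (3.2 − 1.5) = ln(2.11) / 1.7 = 0.7469 / 1.7 = 0.4393 km⁻¹

0.439 km⁻¹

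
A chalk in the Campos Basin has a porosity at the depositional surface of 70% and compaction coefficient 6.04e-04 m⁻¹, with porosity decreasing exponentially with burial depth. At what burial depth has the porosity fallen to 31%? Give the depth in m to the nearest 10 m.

Working in km (1 km = 1000 m; c in km⁻¹ = c in m⁻¹ × 1000):
Invert Athy's law: Z = ln(phi₀/phi) / c
Z = ln(0.7/0.31) / 0.604 = ln(2.258) / 0.604 = 0.8145 / 0.604 = 1.349 km

1350 m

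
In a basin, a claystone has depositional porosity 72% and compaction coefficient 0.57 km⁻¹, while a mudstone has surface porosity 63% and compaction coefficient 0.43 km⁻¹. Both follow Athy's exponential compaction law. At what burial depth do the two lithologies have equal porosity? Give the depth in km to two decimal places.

0.95 km

Set n₀ₐ e^(−βₐZ) = n₀ᵦ e^(−βᵦZ) ⇒ ln(n₀ₐ/n₀ᵦ) = (βₐ − βᵦ)·Z
Z = ln(0.72/0.63) / (0.57 − 0.43) = 0.1335 / 0.14 = 0.954 km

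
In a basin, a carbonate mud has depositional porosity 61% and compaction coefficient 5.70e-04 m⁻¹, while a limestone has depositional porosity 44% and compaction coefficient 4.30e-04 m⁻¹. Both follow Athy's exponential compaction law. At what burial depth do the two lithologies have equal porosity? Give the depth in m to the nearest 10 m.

2330 m

Working in km (1 km = 1000 m; k in km⁻¹ = k in m⁻¹ × 1000):
Set φ₀ₐ e^(−kₐd) = φ₀ᵦ e^(−kᵦd) ⇒ ln(φ₀ₐ/φ₀ᵦ) = (kₐ − kᵦ)·d
d = ln(0.61/0.44) / (0.57 − 0.43) = 0.3267 / 0.14 = 2.333 km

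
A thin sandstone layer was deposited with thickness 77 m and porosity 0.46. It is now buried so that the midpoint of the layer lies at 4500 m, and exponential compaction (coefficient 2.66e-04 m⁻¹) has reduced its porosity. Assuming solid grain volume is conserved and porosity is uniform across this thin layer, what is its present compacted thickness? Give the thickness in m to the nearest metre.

Working in km (1 km = 1000 m; k in km⁻¹ = k in m⁻¹ × 1000):
Porosity at 4.5 km: phi = 0.46·exp(−0.266×4.5) = 0.1390
Solid-volume conservation: h(1−phi) = h₀(1−phi₀) ⇒ h = h₀·(1−phi₀)/(1−phi)
h = 0.077 × (1 − 0.46)/(1 − 0.1390) = 0.077 × 0.6272 = 0.0483 km

48 m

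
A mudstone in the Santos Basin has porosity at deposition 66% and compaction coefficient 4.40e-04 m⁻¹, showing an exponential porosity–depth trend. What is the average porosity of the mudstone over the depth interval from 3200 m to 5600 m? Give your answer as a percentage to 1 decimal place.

10.0%

Working in km (1 km = 1000 m; k in km⁻¹ = k in m⁻¹ × 1000):
⟨phi⟩ = (1/(Z₂−Z₁)) ∫ phi₀ e^(−kZ) dZ = phi₀·(e^(−k·Z₁) − e^(−k·Z₂)) / (k·(Z₂−Z₁))
e^(−0.44×3.2) = 0.2446; e^(−0.44×5.6) = 0.0851
⟨phi⟩ = 0.66 × (0.2446 − 0.0851) / (0.44 × 2.4) = 0.66 × 0.1511 = 0.0997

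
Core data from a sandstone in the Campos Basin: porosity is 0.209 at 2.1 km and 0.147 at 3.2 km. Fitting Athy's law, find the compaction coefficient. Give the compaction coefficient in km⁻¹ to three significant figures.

0.320 km⁻¹

Athy: φ(z) = φ₀ e^(−βz) ⇒ φ₁/φ₂ = e^{β(z₂−z₁)} ⇒ β = ln(φ₁/φ₂)/(z₂−z₁)
β = ln(0.209/0.147) / (3.2 − 2.1) = ln(1.422) / 1.1 = 0.3519 / 1.1 = 0.3199 km⁻¹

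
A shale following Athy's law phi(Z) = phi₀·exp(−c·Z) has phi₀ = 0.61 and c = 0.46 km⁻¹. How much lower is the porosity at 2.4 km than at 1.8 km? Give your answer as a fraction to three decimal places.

0.064

phi(1.8) = 0.61·e^(−0.46×1.8) = 0.2665
phi(2.4) = 0.61·e^(−0.46×2.4) = 0.2022
Δphi = 0.2665 − 0.2022 = 0.0643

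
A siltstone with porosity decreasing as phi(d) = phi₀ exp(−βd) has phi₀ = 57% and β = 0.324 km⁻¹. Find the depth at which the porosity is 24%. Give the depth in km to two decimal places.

2.67 km

Invert Athy's law: d = ln(phi₀/phi) / β
d = ln(0.57/0.24) / 0.324 = ln(2.375) / 0.324 = 0.8650 / 0.324 = 2.670 km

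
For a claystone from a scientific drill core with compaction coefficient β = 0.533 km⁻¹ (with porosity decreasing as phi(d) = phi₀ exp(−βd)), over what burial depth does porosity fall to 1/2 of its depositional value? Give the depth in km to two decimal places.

1.30 km

phi/phi₀ = 1/2 ⇒ exp(−β·d) = 1/2 ⇒ d = ln(2) / β
d = 0.6931 / 0.533 = 1.300 km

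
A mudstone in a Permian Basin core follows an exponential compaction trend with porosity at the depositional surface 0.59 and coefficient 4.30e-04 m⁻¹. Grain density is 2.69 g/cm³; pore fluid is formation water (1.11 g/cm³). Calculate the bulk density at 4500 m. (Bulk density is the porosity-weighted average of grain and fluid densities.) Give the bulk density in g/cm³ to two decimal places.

2.56 g/cm³

Working in km (1 km = 1000 m; c in km⁻¹ = c in m⁻¹ × 1000):
Porosity at depth: n = 0.59·exp(−0.43×4.5) = 0.59×0.1444 = 0.0852
Bulk density: ρ_b = (1−n)ρ_g + n·ρ_f = 0.9148×2.69 + 0.0852×1.11
       = 2.461 + 0.095 = 2.555 g/cm³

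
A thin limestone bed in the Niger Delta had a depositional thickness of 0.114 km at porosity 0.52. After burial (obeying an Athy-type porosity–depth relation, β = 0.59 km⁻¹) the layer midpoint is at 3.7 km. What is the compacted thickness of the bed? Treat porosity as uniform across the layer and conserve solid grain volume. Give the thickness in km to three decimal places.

0.058 km

Porosity at 3.7 km: n = 0.52·exp(−0.59×3.7) = 0.0586
Solid-volume conservation: h(1−n) = h₀(1−n₀) ⇒ h = h₀·(1−n₀)/(1−n)
h = 0.114 × (1 − 0.52)/(1 − 0.0586) = 0.114 × 0.5099 = 0.0581 km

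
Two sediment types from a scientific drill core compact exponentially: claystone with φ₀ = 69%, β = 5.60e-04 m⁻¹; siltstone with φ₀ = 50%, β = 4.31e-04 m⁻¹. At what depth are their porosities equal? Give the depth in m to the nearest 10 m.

Working in km (1 km = 1000 m; β in km⁻¹ = β in m⁻¹ × 1000):
Set φ₀ₐ e^(−βₐZ) = φ₀ᵦ e^(−βᵦZ) ⇒ ln(φ₀ₐ/φ₀ᵦ) = (βₐ − βᵦ)·Z
Z = ln(0.69/0.5) / (0.56 − 0.431) = 0.3221 / 0.129 = 2.497 km

2500 m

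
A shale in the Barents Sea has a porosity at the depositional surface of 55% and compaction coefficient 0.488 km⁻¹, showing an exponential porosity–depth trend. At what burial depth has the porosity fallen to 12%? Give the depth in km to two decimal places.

Invert Athy's law: Z = ln(φ₀/φ) / β
Z = ln(0.55/0.12) / 0.488 = ln(4.583) / 0.488 = 1.5224 / 0.488 = 3.120 km

3.12 km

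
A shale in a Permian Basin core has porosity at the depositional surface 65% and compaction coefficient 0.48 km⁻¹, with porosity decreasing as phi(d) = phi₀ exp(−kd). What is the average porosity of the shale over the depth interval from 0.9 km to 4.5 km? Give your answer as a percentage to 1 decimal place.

20.1%

⟨phi⟩ = (1/(d₂−d₁)) ∫ phi₀ e^(−kd) dd = phi₀·(e^(−k·d₁) − e^(−k·d₂)) / (k·(d₂−d₁))
e^(−0.48×0.9) = 0.6492; e^(−0.48×4.5) = 0.1153
⟨phi⟩ = 0.65 × (0.6492 − 0.1153) / (0.48 × 3.6) = 0.65 × 0.3090 = 0.2008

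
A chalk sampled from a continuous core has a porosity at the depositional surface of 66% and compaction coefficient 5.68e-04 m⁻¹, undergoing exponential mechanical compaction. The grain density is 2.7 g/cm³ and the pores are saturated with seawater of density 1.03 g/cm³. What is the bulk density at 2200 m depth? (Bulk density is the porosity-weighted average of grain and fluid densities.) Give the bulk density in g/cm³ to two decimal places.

2.38 g/cm³

Working in km (1 km = 1000 m; β in km⁻¹ = β in m⁻¹ × 1000):
Porosity at depth: phi = 0.66·exp(−0.568×2.2) = 0.66×0.2866 = 0.1892
Bulk density: ρ_b = (1−phi)ρ_g + phi·ρ_f = 0.8108×2.7 + 0.1892×1.03
       = 2.189 + 0.195 = 2.384 g/cm³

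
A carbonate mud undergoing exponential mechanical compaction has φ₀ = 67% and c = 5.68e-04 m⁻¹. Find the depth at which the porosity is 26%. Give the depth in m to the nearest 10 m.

Working in km (1 km = 1000 m; c in km⁻¹ = c in m⁻¹ × 1000):
Invert Athy's law: z = ln(φ₀/φ) / c
z = ln(0.67/0.26) / 0.568 = ln(2.577) / 0.568 = 0.9466 / 0.568 = 1.667 km

1670 m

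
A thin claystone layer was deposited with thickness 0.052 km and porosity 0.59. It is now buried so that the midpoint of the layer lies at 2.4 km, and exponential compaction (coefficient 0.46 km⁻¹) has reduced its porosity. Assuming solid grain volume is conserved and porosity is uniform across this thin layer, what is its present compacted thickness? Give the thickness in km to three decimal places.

Porosity at 2.4 km: n = 0.59·exp(−0.46×2.4) = 0.1956
Solid-volume conservation: h(1−n) = h₀(1−n₀) ⇒ h = h₀·(1−n₀)/(1−n)
h = 0.052 × (1 − 0.59)/(1 − 0.1956) = 0.052 × 0.5097 = 0.0265 km

0.027 km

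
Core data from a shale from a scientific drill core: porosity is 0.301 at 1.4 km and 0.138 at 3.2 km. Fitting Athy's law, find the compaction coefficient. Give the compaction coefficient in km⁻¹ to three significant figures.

Athy: φ(d) = φ₀ e^(−kd) ⇒ φ₁/φ₂ = e^{k(d₂−d₁)} ⇒ k = ln(φ₁/φ₂)/(d₂−d₁)
k = ln(0.301/0.138) / (3.2 − 1.4) = ln(2.181) / 1.8 = 0.7799 / 1.8 = 0.4333 km⁻¹

0.433 km⁻¹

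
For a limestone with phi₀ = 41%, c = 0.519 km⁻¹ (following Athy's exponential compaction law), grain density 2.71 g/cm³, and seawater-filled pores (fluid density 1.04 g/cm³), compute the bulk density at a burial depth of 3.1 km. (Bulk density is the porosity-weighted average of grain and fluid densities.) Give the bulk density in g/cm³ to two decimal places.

Porosity at depth: phi = 0.41·exp(−0.519×3.1) = 0.41×0.2001 = 0.0820
Bulk density: ρ_b = (1−phi)ρ_g + phi·ρ_f = 0.9180×2.71 + 0.0820×1.04
       = 2.488 + 0.085 = 2.573 g/cm³

2.57 g/cm³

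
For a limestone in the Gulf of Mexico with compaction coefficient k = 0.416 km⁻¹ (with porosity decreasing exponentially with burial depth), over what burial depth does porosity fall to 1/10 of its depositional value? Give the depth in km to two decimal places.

phi/phi₀ = 1/10 ⇒ exp(−k·d) = 1/10 ⇒ d = ln(10) / k
d = 2.3026 / 0.416 = 5.535 km

5.54 km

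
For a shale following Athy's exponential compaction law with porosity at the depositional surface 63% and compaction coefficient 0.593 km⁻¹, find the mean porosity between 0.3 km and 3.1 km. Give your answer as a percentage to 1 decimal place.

25.7%

⟨phi⟩ = (1/(Z₂−Z₁)) ∫ phi₀ e^(−kZ) dZ = phi₀·(e^(−k·Z₁) − e^(−k·Z₂)) / (k·(Z₂−Z₁))
e^(−0.593×0.3) = 0.8370; e^(−0.593×3.1) = 0.1591
⟨phi⟩ = 0.63 × (0.8370 − 0.1591) / (0.593 × 2.8) = 0.63 × 0.4083 = 0.2572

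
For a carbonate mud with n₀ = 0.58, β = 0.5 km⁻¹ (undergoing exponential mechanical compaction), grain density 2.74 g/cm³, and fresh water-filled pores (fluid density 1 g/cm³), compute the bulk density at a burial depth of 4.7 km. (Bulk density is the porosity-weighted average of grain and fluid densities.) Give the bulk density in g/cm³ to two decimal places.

2.64 g/cm³

Porosity at depth: n = 0.58·exp(−0.5×4.7) = 0.58×0.0954 = 0.0553
Bulk density: ρ_b = (1−n)ρ_g + n·ρ_f = 0.9447×2.74 + 0.0553×1
       = 2.588 + 0.055 = 2.644 g/cm³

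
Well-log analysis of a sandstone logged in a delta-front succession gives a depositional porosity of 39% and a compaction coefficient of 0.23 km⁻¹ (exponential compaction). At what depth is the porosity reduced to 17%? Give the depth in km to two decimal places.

3.61 km

Invert Athy's law: z = ln(n₀/n) / β
z = ln(0.39/0.17) / 0.23 = ln(2.294) / 0.23 = 0.8303 / 0.23 = 3.610 km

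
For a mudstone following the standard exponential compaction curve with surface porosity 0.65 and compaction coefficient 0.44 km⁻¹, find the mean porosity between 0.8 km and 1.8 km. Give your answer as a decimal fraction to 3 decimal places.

0.370

⟨n⟩ = (1/(Z₂−Z₁)) ∫ n₀ e^(−cZ) dZ = n₀·(e^(−c·Z₁) − e^(−c·Z₂)) / (c·(Z₂−Z₁))
e^(−0.44×0.8) = 0.7033; e^(−0.44×1.8) = 0.4529
⟨n⟩ = 0.65 × (0.7033 − 0.4529) / (0.44 × 1) = 0.65 × 0.5690 = 0.3698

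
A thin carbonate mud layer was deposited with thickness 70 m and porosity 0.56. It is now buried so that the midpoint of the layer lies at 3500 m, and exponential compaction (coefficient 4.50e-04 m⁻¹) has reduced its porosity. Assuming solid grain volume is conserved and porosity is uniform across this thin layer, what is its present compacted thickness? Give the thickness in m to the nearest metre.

35 m

Working in km (1 km = 1000 m; c in km⁻¹ = c in m⁻¹ × 1000):
Porosity at 3.5 km: phi = 0.56·exp(−0.45×3.5) = 0.1159
Solid-volume conservation: h(1−phi) = h₀(1−phi₀) ⇒ h = h₀·(1−phi₀)/(1−phi)
h = 0.07 × (1 − 0.56)/(1 − 0.1159) = 0.07 × 0.4977 = 0.0348 km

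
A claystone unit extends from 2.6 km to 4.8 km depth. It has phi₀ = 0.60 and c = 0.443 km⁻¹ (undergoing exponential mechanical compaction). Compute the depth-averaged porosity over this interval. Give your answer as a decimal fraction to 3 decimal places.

⟨phi⟩ = (1/(d₂−d₁)) ∫ phi₀ e^(−cd) dd = phi₀·(e^(−c·d₁) − e^(−c·d₂)) / (c·(d₂−d₁))
e^(−0.443×2.6) = 0.3161; e^(−0.443×4.8) = 0.1193
⟨phi⟩ = 0.6 × (0.3161 − 0.1193) / (0.443 × 2.2) = 0.6 × 0.2019 = 0.1212

0.121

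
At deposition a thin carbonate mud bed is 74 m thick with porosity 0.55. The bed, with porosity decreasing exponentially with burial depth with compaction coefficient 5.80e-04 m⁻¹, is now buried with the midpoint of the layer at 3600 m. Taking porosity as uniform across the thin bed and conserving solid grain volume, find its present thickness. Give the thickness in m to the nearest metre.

36 m

Working in km (1 km = 1000 m; β in km⁻¹ = β in m⁻¹ × 1000):
Porosity at 3.6 km: n = 0.55·exp(−0.58×3.6) = 0.0682
Solid-volume conservation: h(1−n) = h₀(1−n₀) ⇒ h = h₀·(1−n₀)/(1−n)
h = 0.074 × (1 − 0.55)/(1 − 0.0682) = 0.074 × 0.4829 = 0.0357 km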